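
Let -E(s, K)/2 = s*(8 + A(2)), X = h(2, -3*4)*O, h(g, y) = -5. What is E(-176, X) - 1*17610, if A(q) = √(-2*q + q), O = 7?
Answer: -14794 + 352*I*√2 ≈ -14794.0 + 497.8*I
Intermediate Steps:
X = -35 (X = -5*7 = -35)
A(q) = √(-q)
E(s, K) = -2*s*(8 + I*√2) (E(s, K) = -2*s*(8 + √(-1*2)) = -2*s*(8 + √(-2)) = -2*s*(8 + I*√2))
E(-176, X) - 1*17610 = -2*(-176)*(8 + I*√2) - 1*17610 = (2816 + 352*I*√2) - 17610 = -14794 + 352*I*√2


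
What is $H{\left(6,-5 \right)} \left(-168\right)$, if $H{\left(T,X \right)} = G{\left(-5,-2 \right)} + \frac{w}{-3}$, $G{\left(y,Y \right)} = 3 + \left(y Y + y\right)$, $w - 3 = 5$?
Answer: $-896$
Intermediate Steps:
$w = 8$ ($w = 3 + 5 = 8$)
$G{\left(y,Y \right)} = 3 + y + Y y$ ($G{\left(y,Y \right)} = 3 + \left(Y y + y\right) = 3 + \left(y + Y y\right) = 3 + y + Y y$)
$H{\left(T,X \right)} = \frac{16}{3}$ ($H{\left(T,X \right)} = \left(3 - 5 - -10\right) + \frac{8}{-3} = \left(3 - 5 + 10\right) + 8 \left(- \frac{1}{3}\right) = 8 - \frac{8}{3} = \frac{16}{3}$)
$H{\left(6,-5 \right)} \left(-168\right) = \frac{16}{3} \left(-168\right) = -896$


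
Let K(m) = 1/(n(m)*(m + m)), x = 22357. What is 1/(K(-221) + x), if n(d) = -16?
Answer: 7072/158108705 ≈ 4.4729e-5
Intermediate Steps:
K(m) = -1/(32*m) (K(m) = 1/(-16*(m + m)) = 1/(-32*m) = -1/(32*m))
1/(K(-221) + x) = 1/(-1/32/(-221) + 22357) = 1/(-1/32*(-1/221) + 22357) = 1/(1/7072 + 22357) = 1/(158108705/7072) = 7072/158108705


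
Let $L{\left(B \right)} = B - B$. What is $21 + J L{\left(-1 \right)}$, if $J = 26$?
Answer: $21$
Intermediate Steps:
$L{\left(B \right)} = 0$
$21 + J L{\left(-1 \right)} = 21 + 26 \cdot 0 = 21 + 0 = 21$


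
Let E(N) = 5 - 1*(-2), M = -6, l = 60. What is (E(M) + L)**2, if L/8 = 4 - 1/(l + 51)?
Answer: 18671041/12321 ≈ 1515.4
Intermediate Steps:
E(N) = 7 (E(N) = 5 + 2 = 7)
L = 3544/111 (L = 8*(4 - 1/(60 + 51)) = 8*(4 - 1/111) = 8*(443/111) = 3544/111 ≈ 31.928)
(E(M) + L)**2 = (7 + 3544/111)**2 = (4321/111)**2 = 18671041/12321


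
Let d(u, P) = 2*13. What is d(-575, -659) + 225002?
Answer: 225028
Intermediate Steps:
d(u, P) = 26
d(-575, -659) + 225002 = 26 + 225002 = 225028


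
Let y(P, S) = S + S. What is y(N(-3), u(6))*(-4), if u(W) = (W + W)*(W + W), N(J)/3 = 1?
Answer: -1152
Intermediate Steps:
N(J) = 3 (N(J) = 3*1 = 3)
u(W) = 4*W² (u(W) = (2*W)*(2*W) = 4*W²)
y(P, S) = 2*S
y(N(-3), u(6))*(-4) = (2*(4*6²))*(-4) = (2*(4*36))*(-4) = (2*144)*(-4) = 288*(-4) = -1152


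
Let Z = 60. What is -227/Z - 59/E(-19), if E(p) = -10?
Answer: 127/60 ≈ 2.1167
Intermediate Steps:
-227/Z - 59/E(-19) = -227/60 - 59/(-10) = -227*1/60 - 59*(-⅒) = -227/60 + 59/10 = 127/60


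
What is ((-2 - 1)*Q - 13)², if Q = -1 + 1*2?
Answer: 256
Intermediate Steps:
Q = 1 (Q = -1 + 2 = 1)
((-2 - 1)*Q - 13)² = ((-2 - 1)*1 - 13)² = (-3*1 - 13)² = (-3 - 13)² = (-16)² = 256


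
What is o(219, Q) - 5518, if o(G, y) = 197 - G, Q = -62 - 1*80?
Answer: -5540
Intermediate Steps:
Q = -142 (Q = -62 - 80 = -142)
o(219, Q) - 5518 = (197 - 1*219) - 5518 = (197 - 219) - 5518 = -22 - 5518 = -5540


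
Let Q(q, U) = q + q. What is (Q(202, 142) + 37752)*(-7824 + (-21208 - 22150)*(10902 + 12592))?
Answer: -38868016753456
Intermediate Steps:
Q(q, U) = 2*q
(Q(202, 142) + 37752)*(-7824 + (-21208 - 22150)*(10902 + 12592)) = (2*202 + 37752)*(-7824 + (-21208 - 22150)*(10902 + 12592)) = (404 + 37752)*(-7824 - 43358*23494) = 38156*(-7824 - 1018652852) = 38156*(-1018660676) = -38868016753456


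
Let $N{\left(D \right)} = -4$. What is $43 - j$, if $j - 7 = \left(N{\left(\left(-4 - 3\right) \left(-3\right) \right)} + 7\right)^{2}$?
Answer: $27$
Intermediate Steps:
$j = 16$ ($j = 7 + \left(-4 + 7\right)^{2} = 7 + 3^{2} = 7 + 9 = 16$)
$43 - j = 43 - 16 = 27$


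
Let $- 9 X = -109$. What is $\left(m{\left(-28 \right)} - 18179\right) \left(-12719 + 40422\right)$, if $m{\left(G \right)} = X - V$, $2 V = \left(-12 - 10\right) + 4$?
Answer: $- \frac{4527251963}{9} \approx -5.0303 \cdot 10^{8}$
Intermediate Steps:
$X = \frac{109}{9}$ ($X = \left(- \frac{1}{9}\right) \left(-109\right) = \frac{109}{9} \approx 12.111$)
$V = -9$ ($V = \frac{\left(-12 - 10\right) + 4}{2} = \frac{-22 + 4}{2} = \frac{1}{2} \left(-18\right) = -9$)
$m{\left(G \right)} = \frac{190}{9}$ ($m{\left(G \right)} = \frac{109}{9} - -9 = \frac{109}{9} + 9 = \frac{190}{9}$)
$\left(m{\left(-28 \right)} - 18179\right) \left(-12719 + 40422\right) = \left(\frac{190}{9} - 18179\right) \left(-12719 + 40422\right) = \left(- \frac{163421}{9}\right) 27703 = - \frac{4527251963}{9}$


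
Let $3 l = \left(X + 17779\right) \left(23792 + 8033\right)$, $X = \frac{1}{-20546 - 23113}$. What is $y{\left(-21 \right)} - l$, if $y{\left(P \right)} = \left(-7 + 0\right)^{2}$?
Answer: $- \frac{24702983764127}{130977} \approx -1.8861 \cdot 10^{8}$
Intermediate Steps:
$X = - \frac{1}{43659}$ ($X = \frac{1}{-43659} = - \frac{1}{43659} \approx -2.2905 \cdot 10^{-5}$)
$l = \frac{24702990182000}{130977}$ ($l = \frac{\left(- \frac{1}{43659} + 17779\right) \left(23792 + 8033\right)}{3} = \frac{\frac{776213360}{43659} \cdot 31825}{3} = \frac{1}{3} \cdot \frac{24702990182000}{43659} = \frac{24702990182000}{130977} \approx 1.8861 \cdot 10^{8}$)
$y{\left(P \right)} = 49$ ($y{\left(P \right)} = \left(-7\right)^{2} = 49$)
$y{\left(-21 \right)} - l = 49 - \frac{24702990182000}{130977} = - \frac{24702983764127}{130977}$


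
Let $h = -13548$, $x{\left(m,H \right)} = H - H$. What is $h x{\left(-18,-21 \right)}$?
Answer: $0$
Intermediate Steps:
$x{\left(m,H \right)} = 0$
$h x{\left(-18,-21 \right)} = \left(-13548\right) 0 = 0$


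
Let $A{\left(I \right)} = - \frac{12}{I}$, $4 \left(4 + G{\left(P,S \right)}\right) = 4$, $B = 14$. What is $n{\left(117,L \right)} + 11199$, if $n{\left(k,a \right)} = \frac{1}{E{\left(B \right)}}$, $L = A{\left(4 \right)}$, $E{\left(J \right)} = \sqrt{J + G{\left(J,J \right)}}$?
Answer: $11199 + \frac{\sqrt{11}}{11} \approx 11199.0$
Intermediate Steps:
$G{\left(P,S \right)} = -3$ ($G{\left(P,S \right)} = -4 + \frac{1}{4} \cdot 4 = -4 + 1 = -3$)
$E{\left(J \right)} = \sqrt{-3 + J}$ ($E{\left(J \right)} = \sqrt{J - 3} = \sqrt{-3 + J}$)
$L = -3$ ($L = - \frac{12}{4} = \left(-12\right) \frac{1}{4} = -3$)
$n{\left(k,a \right)} = \frac{\sqrt{11}}{11}$ ($n{\left(k,a \right)} = \frac{1}{\sqrt{-3 + 14}} = \frac{1}{\sqrt{11}} = \frac{\sqrt{11}}{11}$)
$n{\left(117,L \right)} + 11199 = \frac{\sqrt{11}}{11} + 11199 = 11199 + \frac{\sqrt{11}}{11}$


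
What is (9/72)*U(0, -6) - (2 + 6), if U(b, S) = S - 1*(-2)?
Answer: -17/2 ≈ -8.5000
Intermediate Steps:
U(b, S) = 2 + S (U(b, S) = S + 2 = 2 + S)
(9/72)*U(0, -6) - (2 + 6) = (9/72)*(2 - 6) - (2 + 6) = (9*(1/72))*(-4) - 1*8 = (⅛)*(-4) - 8 = -½ - 8 = -17/2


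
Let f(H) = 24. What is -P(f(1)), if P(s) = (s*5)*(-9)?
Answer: 1080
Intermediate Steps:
P(s) = -45*s (P(s) = (5*s)*(-9) = -45*s)
-P(f(1)) = -(-45)*24 = -1*(-1080) = 1080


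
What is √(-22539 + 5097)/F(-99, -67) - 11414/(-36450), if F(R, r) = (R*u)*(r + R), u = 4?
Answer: 5707/18225 + I*√1938/21912 ≈ 0.31314 + 0.0020091*I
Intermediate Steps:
F(R, r) = 4*R*(R + r) (F(R, r) = (R*4)*(r + R) = (4*R)*(R + r) = 4*R*(R + r))
√(-22539 + 5097)/F(-99, -67) - 11414/(-36450) = √(-22539 + 5097)/((4*(-99)*(-99 - 67))) - 11414/(-36450) = √(-17442)/((4*(-99)*(-166))) - 11414*(-1/36450) = (3*I*√1938)/65736 + 5707/18225 = (3*I*√1938)*(1/65736) + 5707/18225 = I*√1938/21912 + 5707/18225 = 5707/18225 + I*√1938/21912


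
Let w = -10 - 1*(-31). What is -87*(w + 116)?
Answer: -11919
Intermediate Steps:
w = 21 (w = -10 + 31 = 21)
-87*(w + 116) = -87*(21 + 116) = -87*137 = -11919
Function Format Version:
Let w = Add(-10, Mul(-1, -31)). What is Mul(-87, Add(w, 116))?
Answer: -11919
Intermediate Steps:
w = 21 (w = Add(-10, 31) = 21)
Mul(-87, Add(w, 116)) = Mul(-87, Add(21, 116)) = Mul(-87, 137) = -11919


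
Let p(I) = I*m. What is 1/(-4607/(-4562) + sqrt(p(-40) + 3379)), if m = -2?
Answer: -21017134/71966943947 + 20811844*sqrt(3459)/71966943947 ≈ 0.016716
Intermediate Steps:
p(I) = -2*I (p(I) = I*(-2) = -2*I)
1/(-4607/(-4562) + sqrt(p(-40) + 3379)) = 1/(-4607/(-4562) + sqrt(-2*(-40) + 3379)) = 1/(-4607*(-1/4562) + sqrt(80 + 3379)) = 1/(4607/4562 + sqrt(3459))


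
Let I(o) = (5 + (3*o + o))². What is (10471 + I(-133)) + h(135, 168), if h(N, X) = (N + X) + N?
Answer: 288638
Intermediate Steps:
I(o) = (5 + 4*o)²
h(N, X) = X + 2*N
(10471 + I(-133)) + h(135, 168) = (10471 + (5 + 4*(-133))²) + (168 + 2*135) = (10471 + (5 - 532)²) + (168 + 270) = (10471 + (-527)²) + 438 = (10471 + 277729) + 438 = 288200 + 438 = 288638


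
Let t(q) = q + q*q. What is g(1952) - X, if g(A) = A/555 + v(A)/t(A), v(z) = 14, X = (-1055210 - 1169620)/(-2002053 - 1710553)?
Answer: 272859220090663/93513565440720 ≈ 2.9179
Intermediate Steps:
X = 1112415/1856303 (X = -2224830/(-3712606) = -2224830*(-1/3712606) = 1112415/1856303 ≈ 0.59926)
t(q) = q + q²
g(A) = A/555 + 14/(A*(1 + A)) (g(A) = A/555 + 14/((A*(1 + A))) = A*(1/555) + 14*(1/(A*(1 + A))) = A/555 + 14/(A*(1 + A)))
g(1952) - X = (1/555)*(7770 + 1952²*(1 + 1952))/(1952*(1 + 1952)) - 1*1112415/1856303 = (1/555)*(1/1952)*(7770 + 3810304*1953)/1953 - 1112415/1856303 = (1/555)*(1/1952)*(1/1953)*(7770 + 7441523712) - 1112415/1856303 = (1/555)*(1/1952)*(1/1953)*7441531482 - 1112415/1856303 = 177179321/50376240 - 1112415/1856303 = 272859220090663/93513565440720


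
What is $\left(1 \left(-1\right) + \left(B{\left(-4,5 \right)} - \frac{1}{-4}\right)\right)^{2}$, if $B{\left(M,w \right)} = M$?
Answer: $\frac{361}{16} \approx 22.563$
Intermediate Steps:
$\left(1 \left(-1\right) + \left(B{\left(-4,5 \right)} - \frac{1}{-4}\right)\right)^{2} = \left(1 \left(-1\right) - \frac{15}{4}\right)^{2} = \left(-1 - \frac{15}{4}\right)^{2} = \left(- \frac{19}{4}\right)^{2} = \frac{361}{16}$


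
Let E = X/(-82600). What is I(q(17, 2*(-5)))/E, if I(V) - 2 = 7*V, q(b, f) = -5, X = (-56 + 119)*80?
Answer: 3245/6 ≈ 540.83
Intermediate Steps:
X = 5040 (X = 63*80 = 5040)
E = -18/295 (E = 5040/(-82600) = 5040*(-1/82600) = -18/295 ≈ -0.061017)
I(V) = 2 + 7*V
I(q(17, 2*(-5)))/E = (2 + 7*(-5))/(-18/295) = (2 - 35)*(-295/18) = -33*(-295/18) = 3245/6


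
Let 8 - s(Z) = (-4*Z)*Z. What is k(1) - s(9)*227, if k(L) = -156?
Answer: -75520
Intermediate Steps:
s(Z) = 8 + 4*Z² (s(Z) = 8 - (-4*Z)*Z = 8 - (-4)*Z² = 8 + 4*Z²)
k(1) - s(9)*227 = -156 - (8 + 4*9²)*227 = -156 - (8 + 4*81)*227 = -156 - (8 + 324)*227 = -156 - 332*227 = -156 - 1*75364 = -156 - 75364 = -75520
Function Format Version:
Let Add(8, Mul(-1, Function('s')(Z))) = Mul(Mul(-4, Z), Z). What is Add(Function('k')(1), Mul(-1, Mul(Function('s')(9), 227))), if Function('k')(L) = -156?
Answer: -75520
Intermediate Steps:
Function('s')(Z) = Add(8, Mul(4, Pow(Z, 2))) (Function('s')(Z) = Add(8, Mul(-1, Mul(Mul(-4, Z), Z))) = Add(8, Mul(-1, Mul(-4, Pow(Z, 2)))) = Add(8, Mul(4, Pow(Z, 2))))
Add(Function('k')(1), Mul(-1, Mul(Function('s')(9), 227))) = Add(-156, Mul(-1, Mul(Add(8, Mul(4, Pow(9, 2))), 227))) = Add(-156, Mul(-1, Mul(Add(8, Mul(4, 81)), 227))) = Add(-156, Mul(-1, Mul(Add(8, 324), 227))) = Add(-156, Mul(-1, Mul(332, 227))) = Add(-156, Mul(-1, 75364)) = Add(-156, -75364) = -75520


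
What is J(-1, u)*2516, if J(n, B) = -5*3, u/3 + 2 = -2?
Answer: -37740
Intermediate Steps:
u = -12 (u = -6 + 3*(-2) = -6 - 6 = -12)
J(n, B) = -15
J(-1, u)*2516 = -15*2516 = -37740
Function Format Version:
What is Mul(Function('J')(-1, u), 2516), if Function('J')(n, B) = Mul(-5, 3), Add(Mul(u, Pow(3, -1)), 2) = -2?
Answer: -37740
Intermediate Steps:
u = -12 (u = Add(-6, Mul(3, -2)) = Add(-6, -6) = -12)
Function('J')(n, B) = -15
Mul(Function('J')(-1, u), 2516) = Mul(-15, 2516) = -37740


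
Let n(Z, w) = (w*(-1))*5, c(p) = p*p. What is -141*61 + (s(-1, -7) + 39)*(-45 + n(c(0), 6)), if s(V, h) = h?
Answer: -11001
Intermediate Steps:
c(p) = p**2
n(Z, w) = -5*w (n(Z, w) = -w*5 = -5*w)
-141*61 + (s(-1, -7) + 39)*(-45 + n(c(0), 6)) = -141*61 + (-7 + 39)*(-45 - 5*6) = -8601 + 32*(-45 - 30) = -8601 + 32*(-75) = -8601 - 2400 = -11001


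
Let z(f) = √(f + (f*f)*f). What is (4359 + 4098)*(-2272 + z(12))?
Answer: -19214304 + 16914*√435 ≈ -1.8862e+7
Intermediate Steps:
z(f) = √(f + f³) (z(f) = √(f + f²*f) = √(f + f³))
(4359 + 4098)*(-2272 + z(12)) = (4359 + 4098)*(-2272 + √(12 + 12³)) = 8457*(-2272 + √(12 + 1728)) = 8457*(-2272 + √1740) = 8457*(-2272 + 2*√435) = -19214304 + 16914*√435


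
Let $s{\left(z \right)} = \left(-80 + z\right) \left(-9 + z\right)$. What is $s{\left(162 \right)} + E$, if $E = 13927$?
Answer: $26473$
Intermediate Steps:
$s{\left(162 \right)} + E = \left(720 + 162^{2} - 14418\right) + 13927 = \left(720 + 26244 - 14418\right) + 13927 = 12546 + 13927 = 26473$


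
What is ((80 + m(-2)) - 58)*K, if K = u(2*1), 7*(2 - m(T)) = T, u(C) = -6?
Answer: -1020/7 ≈ -145.71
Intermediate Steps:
m(T) = 2 - T/7
K = -6
((80 + m(-2)) - 58)*K = ((80 + (2 - 1/7*(-2))) - 58)*(-6) = ((80 + (2 + 2/7)) - 58)*(-6) = ((80 + 16/7) - 58)*(-6) = (576/7 - 58)*(-6) = (170/7)*(-6) = -1020/7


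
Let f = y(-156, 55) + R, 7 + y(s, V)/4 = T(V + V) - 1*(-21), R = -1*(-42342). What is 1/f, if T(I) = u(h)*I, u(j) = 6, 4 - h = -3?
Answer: 1/45038 ≈ 2.2203e-5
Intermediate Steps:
h = 7 (h = 4 - 1*(-3) = 4 + 3 = 7)
R = 42342
T(I) = 6*I
y(s, V) = 56 + 48*V (y(s, V) = -28 + 4*(6*(V + V) - 1*(-21)) = -28 + 4*(6*(2*V) + 21) = -28 + 4*(12*V + 21) = -28 + 4*(21 + 12*V) = -28 + (84 + 48*V) = 56 + 48*V)
f = 45038 (f = (56 + 48*55) + 42342 = (56 + 2640) + 42342 = 2696 + 42342 = 45038)
1/f = 1/45038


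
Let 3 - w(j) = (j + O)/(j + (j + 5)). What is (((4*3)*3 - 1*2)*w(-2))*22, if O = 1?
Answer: 2992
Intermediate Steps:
w(j) = 3 - (1 + j)/(5 + 2*j) (w(j) = 3 - (j + 1)/(j + (j + 5)) = 3 - (1 + j)/(j + (5 + j)) = 3 - (1 + j)/(5 + 2*j))
(((4*3)*3 - 1*2)*w(-2))*22 = (((4*3)*3 - 1*2)*((14 + 5*(-2))/(5 + 2*(-2))))*22 = ((12*3 - 2)*((14 - 10)/(5 - 4)))*22 = ((36 - 2)*(4/1))*22 = (34*(1*4))*22 = (34*4)*22 = 136*22 = 2992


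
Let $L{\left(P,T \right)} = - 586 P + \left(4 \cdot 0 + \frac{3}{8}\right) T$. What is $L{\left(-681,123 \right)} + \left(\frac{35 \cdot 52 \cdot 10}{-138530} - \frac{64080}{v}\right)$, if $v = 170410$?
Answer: $\frac{107677565343947}{269793112} \approx 3.9911 \cdot 10^{5}$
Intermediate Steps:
$L{\left(P,T \right)} = - 586 P + \frac{3 T}{8}$ ($L{\left(P,T \right)} = - 586 P + \left(0 + 3 \cdot \frac{1}{8}\right) T = - 586 P + \left(0 + \frac{3}{8}\right) T = - 586 P + \frac{3 T}{8}$)
$L{\left(-681,123 \right)} + \left(\frac{35 \cdot 52 \cdot 10}{-138530} - \frac{64080}{v}\right) = \left(\left(-586\right) \left(-681\right) + \frac{3}{8} \cdot 123\right) - \left(\frac{6408}{17041} - \frac{35 \cdot 52 \cdot 10}{-138530}\right) = \left(399066 + \frac{369}{8}\right) - \left(\frac{6408}{17041} - 1820 \cdot 10 \left(- \frac{1}{138530}\right)\right) = \frac{3192897}{8} + \left(18200 \left(- \frac{1}{138530}\right) - \frac{6408}{17041}\right) = \frac{3192897}{8} - \frac{17112092}{33724139} = \frac{107677565343947}{269793112}$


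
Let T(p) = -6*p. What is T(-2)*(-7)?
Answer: -84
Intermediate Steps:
T(-2)*(-7) = -6*(-2)*(-7) = 12*(-7) = -84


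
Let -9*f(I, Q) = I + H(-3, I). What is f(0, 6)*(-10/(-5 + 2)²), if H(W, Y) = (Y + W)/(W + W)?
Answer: 5/81 ≈ 0.061728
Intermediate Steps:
H(W, Y) = (W + Y)/(2*W) (H(W, Y) = (W + Y)/((2*W)) = (W + Y)*(1/(2*W)) = (W + Y)/(2*W))
f(I, Q) = -1/18 - 5*I/54 (f(I, Q) = -(I + (½)*(-3 + I)/(-3))/9 = -(I + (½)*(-⅓)*(-3 + I))/9 = -(I + (½ - I/6))/9 = -(½ + 5*I/6)/9 = -1/18 - 5*I/54)
f(0, 6)*(-10/(-5 + 2)²) = (-1/18 - 5/54*0)*(-10/(-5 + 2)²) = (-1/18 + 0)*(-10/((-3)²)) = -(-5)/(9*9) = -1/18*(-10/9) = 5/81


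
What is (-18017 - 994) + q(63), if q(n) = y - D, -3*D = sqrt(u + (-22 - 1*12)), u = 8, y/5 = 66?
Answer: -18681 + I*sqrt(26)/3 ≈ -18681.0 + 1.6997*I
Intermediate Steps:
y = 330 (y = 5*66 = 330)
D = -I*sqrt(26)/3 (D = -sqrt(8 + (-22 - 1*12))/3 = -sqrt(8 + (-22 - 12))/3 = -sqrt(8 - 34)/3 = -I*sqrt(26)/3 ≈ -1.6997*I)
q(n) = 330 + I*sqrt(26)/3 (q(n) = 330 - (-1)*I*sqrt(26)/3 = 330 + I*sqrt(26)/3)
(-18017 - 994) + q(63) = (-18017 - 994) + (330 + I*sqrt(26)/3) = -19011 + (330 + I*sqrt(26)/3) = -18681 + I*sqrt(26)/3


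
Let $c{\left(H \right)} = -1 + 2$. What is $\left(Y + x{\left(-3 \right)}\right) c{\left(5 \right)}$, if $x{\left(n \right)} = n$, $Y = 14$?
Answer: $11$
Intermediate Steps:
$c{\left(H \right)} = 1$
$\left(Y + x{\left(-3 \right)}\right) c{\left(5 \right)} = \left(14 - 3\right) 1 = 11 \cdot 1 = 11$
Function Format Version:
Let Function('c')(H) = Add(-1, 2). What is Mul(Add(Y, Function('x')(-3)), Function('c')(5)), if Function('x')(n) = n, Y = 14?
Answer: 11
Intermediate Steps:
Function('c')(H) = 1
Mul(Add(Y, Function('x')(-3)), Function('c')(5)) = Mul(Add(14, -3), 1) = Mul(11, 1) = 11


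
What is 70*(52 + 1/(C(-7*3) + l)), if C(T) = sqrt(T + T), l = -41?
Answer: 6268850/1723 - 70*I*sqrt(42)/1723 ≈ 3638.3 - 0.26329*I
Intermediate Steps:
C(T) = sqrt(2)*sqrt(T) (C(T) = sqrt(2*T) = sqrt(2)*sqrt(T))
70*(52 + 1/(C(-7*3) + l)) = 70*(52 + 1/(sqrt(2)*sqrt(-7*3) - 41)) = 70*(52 + 1/(sqrt(2)*sqrt(-21) - 41)) = 70*(52 + 1/(sqrt(2)*(I*sqrt(21)) - 41)) = 70*(52 + 1/(I*sqrt(42) - 41)) = 70*(52 + 1/(-41 + I*sqrt(42))) = 3640 + 70/(-41 + I*sqrt(42))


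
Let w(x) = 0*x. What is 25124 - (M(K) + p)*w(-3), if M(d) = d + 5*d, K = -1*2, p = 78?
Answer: 25124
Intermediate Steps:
w(x) = 0
K = -2
M(d) = 6*d
25124 - (M(K) + p)*w(-3) = 25124 - (6*(-2) + 78)*0 = 25124 - (-12 + 78)*0 = 25124 - 66*0 = 25124 - 1*0 = 25124 + 0 = 25124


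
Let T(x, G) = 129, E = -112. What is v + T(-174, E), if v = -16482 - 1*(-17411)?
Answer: 1058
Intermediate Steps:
v = 929 (v = -16482 + 17411 = 929)
v + T(-174, E) = 929 + 129 = 1058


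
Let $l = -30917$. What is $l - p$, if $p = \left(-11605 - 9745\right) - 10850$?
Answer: $1283$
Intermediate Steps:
$p = -32200$ ($p = -21350 - 10850 = -32200$)
$l - p = -30917 - -32200 = -30917 + 32200 = 1283$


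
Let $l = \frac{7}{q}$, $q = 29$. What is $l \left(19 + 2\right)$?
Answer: $\frac{147}{29} \approx 5.069$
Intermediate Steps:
$l = \frac{7}{29} \approx 0.24138$
$l \left(19 + 2\right) = \frac{7 \left(19 + 2\right)}{29} = \frac{7}{29} \cdot 21 = \frac{147}{29}$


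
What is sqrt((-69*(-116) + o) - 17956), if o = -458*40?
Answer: 4*I*sqrt(1767) ≈ 168.14*I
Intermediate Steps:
o = -18320
sqrt((-69*(-116) + o) - 17956) = sqrt((-69*(-116) - 18320) - 17956) = sqrt((8004 - 18320) - 17956) = sqrt(-10316 - 17956) = sqrt(-28272) = 4*I*sqrt(1767)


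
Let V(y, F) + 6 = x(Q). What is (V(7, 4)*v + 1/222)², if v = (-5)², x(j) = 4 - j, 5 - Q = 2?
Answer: 770007001/49284 ≈ 15624.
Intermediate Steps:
Q = 3 (Q = 5 - 1*2 = 5 - 2 = 3)
v = 25
V(y, F) = -5 (V(y, F) = -6 + (4 - 1*3) = -6 + (4 - 3) = -6 + 1 = -5)
(V(7, 4)*v + 1/222)² = (-5*25 + 1/222)² = (-125 + 1/222)² = (-27749/222)² = 770007001/49284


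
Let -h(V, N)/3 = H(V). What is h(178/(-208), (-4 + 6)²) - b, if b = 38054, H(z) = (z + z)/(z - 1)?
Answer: -7344956/193 ≈ -38057.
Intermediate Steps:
H(z) = 2*z/(-1 + z) (H(z) = (2*z)/(-1 + z) = 2*z/(-1 + z))
h(V, N) = -6*V/(-1 + V)
h(178/(-208), (-4 + 6)²) - b = -6*178/(-208)/(-1 + 178/(-208)) - 1*38054 = -6*178*(-1/208)/(-1 + 178*(-1/208)) - 38054 = -6*(-89/104)/(-1 - 89/104) - 38054 = -6*(-89/104)/(-193/104) - 38054 = -6*(-89/104)*(-104/193) - 38054 = -534/193 - 38054 = -7344956/193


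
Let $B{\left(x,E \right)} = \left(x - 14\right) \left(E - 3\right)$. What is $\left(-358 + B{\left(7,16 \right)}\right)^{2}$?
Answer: $201601$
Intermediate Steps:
$B{\left(x,E \right)} = \left(-14 + x\right) \left(-3 + E\right)$
$\left(-358 + B{\left(7,16 \right)}\right)^{2} = \left(-358 + \left(42 - 224 - 21 + 16 \cdot 7\right)\right)^{2} = \left(-358 + \left(42 - 224 - 21 + 112\right)\right)^{2} = \left(-358 - 91\right)^{2} = \left(-449\right)^{2} = 201601$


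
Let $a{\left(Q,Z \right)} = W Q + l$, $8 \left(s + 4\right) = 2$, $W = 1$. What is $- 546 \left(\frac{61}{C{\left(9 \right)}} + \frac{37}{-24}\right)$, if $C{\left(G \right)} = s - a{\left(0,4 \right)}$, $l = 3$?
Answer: $\frac{207935}{36} \approx 5776.0$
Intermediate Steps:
$s = - \frac{15}{4}$ ($s = -4 + \frac{1}{8} \cdot 2 = -4 + \frac{1}{4} = - \frac{15}{4} \approx -3.75$)
$a{\left(Q,Z \right)} = 3 + Q$ ($a{\left(Q,Z \right)} = 1 Q + 3 = Q + 3 = 3 + Q$)
$C{\left(G \right)} = - \frac{27}{4}$ ($C{\left(G \right)} = - \frac{15}{4} - \left(3 + 0\right) = - \frac{15}{4} - 3 = - \frac{27}{4}$)
$- 546 \left(\frac{61}{C{\left(9 \right)}} + \frac{37}{-24}\right) = - 546 \left(\frac{61}{- \frac{27}{4}} + \frac{37}{-24}\right) = - 546 \left(61 \left(- \frac{4}{27}\right) + 37 \left(- \frac{1}{24}\right)\right) = - 546 \left(- \frac{244}{27} - \frac{37}{24}\right) = \left(-546\right) \left(- \frac{2285}{216}\right) = \frac{207935}{36}$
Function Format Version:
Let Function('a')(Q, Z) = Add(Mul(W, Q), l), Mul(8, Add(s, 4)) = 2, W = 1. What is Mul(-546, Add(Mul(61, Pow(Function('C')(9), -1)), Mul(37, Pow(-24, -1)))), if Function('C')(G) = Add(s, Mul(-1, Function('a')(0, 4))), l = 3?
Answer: Rational(207935, 36) ≈ 5776.0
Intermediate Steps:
s = Rational(-15, 4) (s = Add(-4, Mul(Rational(1, 8), 2)) = Add(-4, Rational(1, 4)) = Rational(-15, 4) ≈ -3.7500)
Function('a')(Q, Z) = Add(3, Q) (Function('a')(Q, Z) = Add(Mul(1, Q), 3) = Add(Q, 3) = Add(3, Q))
Function('C')(G) = Rational(-27, 4) (Function('C')(G) = Add(Rational(-15, 4), Mul(-1, Add(3, 0))) = Add(Rational(-15, 4), Mul(-1, 3)) = Add(Rational(-15, 4), -3) = Rational(-27, 4))
Mul(-546, Add(Mul(61, Pow(Function('C')(9), -1)), Mul(37, Pow(-24, -1)))) = Mul(-546, Add(Mul(61, Pow(Rational(-27, 4), -1)), Mul(37, Pow(-24, -1)))) = Mul(-546, Add(Mul(61, Rational(-4, 27)), Mul(37, Rational(-1, 24)))) = Mul(-546, Add(Rational(-244, 27), Rational(-37, 24))) = Mul(-546, Rational(-2285, 216)) = Rational(207935, 36)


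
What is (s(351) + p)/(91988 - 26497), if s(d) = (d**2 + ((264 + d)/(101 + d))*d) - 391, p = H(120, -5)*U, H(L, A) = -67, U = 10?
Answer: 55423145/29601932 ≈ 1.8723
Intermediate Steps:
p = -670 (p = -67*10 = -670)
s(d) = -391 + d**2 + d*(264 + d)/(101 + d) (s(d) = (d**2 + ((264 + d)/(101 + d))*d) - 391 = (d**2 + d*(264 + d)/(101 + d)) - 391 = -391 + d**2 + d*(264 + d)/(101 + d))
(s(351) + p)/(91988 - 26497) = ((-39491 + 351**3 - 127*351 + 102*351**2)/(101 + 351) - 670)/(91988 - 26497) = ((-39491 + 43243551 - 44577 + 102*123201)/452 - 670)/65491 = ((-39491 + 43243551 - 44577 + 12566502)/452 - 670)*(1/65491) = ((1/452)*55725985 - 670)*(1/65491) = (55725985/452 - 670)*(1/65491) = (55423145/452)*(1/65491) = 55423145/29601932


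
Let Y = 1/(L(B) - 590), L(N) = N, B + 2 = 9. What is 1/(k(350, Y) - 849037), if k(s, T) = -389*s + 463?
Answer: -1/984724 ≈ -1.0155e-6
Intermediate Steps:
B = 7 (B = -2 + 9 = 7)
Y = -1/583 (Y = 1/(7 - 590) = 1/(-583) = -1/583 ≈ -0.0017153)
k(s, T) = 463 - 389*s
1/(k(350, Y) - 849037) = 1/((463 - 389*350) - 849037) = 1/((463 - 136150) - 849037) = 1/(-135687 - 849037) = 1/(-984724) = -1/984724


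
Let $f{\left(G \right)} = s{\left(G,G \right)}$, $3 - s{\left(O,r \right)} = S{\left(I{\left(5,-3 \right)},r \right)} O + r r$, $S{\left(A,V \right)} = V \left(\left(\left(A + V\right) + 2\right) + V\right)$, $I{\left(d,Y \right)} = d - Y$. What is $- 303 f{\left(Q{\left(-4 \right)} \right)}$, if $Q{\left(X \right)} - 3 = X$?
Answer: $1818$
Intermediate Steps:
$Q{\left(X \right)} = 3 + X$
$S{\left(A,V \right)} = V \left(2 + A + 2 V\right)$ ($S{\left(A,V \right)} = V \left(\left(2 + A + V\right) + V\right) = V \left(2 + A + 2 V\right)$)
$s{\left(O,r \right)} = 3 - r^{2} - O r \left(10 + 2 r\right)$ ($s{\left(O,r \right)} = 3 - \left(r \left(2 + \left(5 - -3\right) + 2 r\right) O + r r\right) = 3 - \left(r \left(2 + \left(5 + 3\right) + 2 r\right) O + r^{2}\right) = 3 - \left(r \left(2 + 8 + 2 r\right) O + r^{2}\right) = 3 - \left(r \left(10 + 2 r\right) O + r^{2}\right) = 3 - \left(O r \left(10 + 2 r\right) + r^{2}\right) = 3 - \left(r^{2} + O r \left(10 + 2 r\right)\right) = 3 - r^{2} - O r \left(10 + 2 r\right)$)
$f{\left(G \right)} = 3 - G^{2} - 2 G^{2} \left(5 + G\right)$ ($f{\left(G \right)} = 3 - G^{2} - 2 G G \left(5 + G\right) = 3 - G^{2} - 2 G^{2} \left(5 + G\right)$)
$- 303 f{\left(Q{\left(-4 \right)} \right)} = - 303 \left(3 - 11 \left(3 - 4\right)^{2} - 2 \left(3 - 4\right)^{3}\right) = - 303 \left(3 - 11 \left(-1\right)^{2} - 2 \left(-1\right)^{3}\right) = - 303 \left(3 - 11 - -2\right) = - 303 \left(3 - 11 + 2\right) = \left(-303\right) \left(-6\right) = 1818$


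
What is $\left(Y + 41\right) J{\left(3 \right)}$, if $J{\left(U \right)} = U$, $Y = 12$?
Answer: $159$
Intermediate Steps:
$\left(Y + 41\right) J{\left(3 \right)} = \left(12 + 41\right) 3 = 53 \cdot 3 = 159$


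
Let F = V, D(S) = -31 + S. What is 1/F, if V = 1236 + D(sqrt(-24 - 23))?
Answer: 1205/1452072 - I*sqrt(47)/1452072 ≈ 0.00082985 - 4.7213e-6*I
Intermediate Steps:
V = 1205 + I*sqrt(47) (V = 1236 + (-31 + sqrt(-24 - 23)) = 1236 + (-31 + sqrt(-47)) = 1236 + (-31 + I*sqrt(47)) = 1205 + I*sqrt(47) ≈ 1205.0 + 6.8557*I)
F = 1205 + I*sqrt(47) ≈ 1205.0 + 6.8557*I
1/F = 1/(1205 + I*sqrt(47))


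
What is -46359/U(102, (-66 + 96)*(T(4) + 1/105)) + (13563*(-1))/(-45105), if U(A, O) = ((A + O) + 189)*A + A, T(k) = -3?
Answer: -27621411/14193040 ≈ -1.9461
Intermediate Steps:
U(A, O) = A + A*(189 + A + O) (U(A, O) = (189 + A + O)*A + A = A*(189 + A + O) + A = A + A*(189 + A + O))
-46359/U(102, (-66 + 96)*(T(4) + 1/105)) + (13563*(-1))/(-45105) = -46359*1/(102*(190 + 102 + (-66 + 96)*(-3 + 1/105))) + (13563*(-1))/(-45105) = -46359*1/(102*(190 + 102 + 30*(-3 + 1/105))) - 13563*(-1/45105) = -46359*1/(102*(190 + 102 + 30*(-314/105))) + 4521/15035 = -46359*1/(102*(190 + 102 - 628/7)) + 4521/15035 = -46359/(102*(1416/7)) + 4521/15035 = -46359/144432/7 + 4521/15035 = -46359*7/144432 + 4521/15035 = -2121/944 + 4521/15035 = -27621411/14193040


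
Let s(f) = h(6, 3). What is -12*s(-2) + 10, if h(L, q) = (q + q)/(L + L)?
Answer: 4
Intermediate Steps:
h(L, q) = q/L (h(L, q) = (2*q)/((2*L)) = (2*q)*(1/(2*L)) = q/L)
s(f) = 1/2 (s(f) = 3/6 = 3*(1/6) = 1/2)
-12*s(-2) + 10 = -12*1/2 + 10 = -6 + 10 = 4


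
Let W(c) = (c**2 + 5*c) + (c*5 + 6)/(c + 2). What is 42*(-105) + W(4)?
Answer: -13109/3 ≈ -4369.7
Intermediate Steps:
W(c) = c**2 + 5*c + (6 + 5*c)/(2 + c) (W(c) = (c**2 + 5*c) + (5*c + 6)/(2 + c) = (c**2 + 5*c) + (6 + 5*c)/(2 + c) = c**2 + 5*c + (6 + 5*c)/(2 + c))
42*(-105) + W(4) = 42*(-105) + (6 + 4**3 + 7*4**2 + 15*4)/(2 + 4) = -4410 + (6 + 64 + 7*16 + 60)/6 = -4410 + (6 + 64 + 112 + 60)/6 = -4410 + (1/6)*242 = -4410 + 121/3 = -13109/3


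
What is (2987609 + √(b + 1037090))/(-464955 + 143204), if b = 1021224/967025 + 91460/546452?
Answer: -2987609/321751 - √723996406980398180054868711/8501188211651015 ≈ -9.2886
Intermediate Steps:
b = 161623500937/132108186325 (b = 1021224*(1/967025) + 91460*(1/546452) = 1021224/967025 + 22865/136613 = 161623500937/132108186325 ≈ 1.2234)
(2987609 + √(b + 1037090))/(-464955 + 143204) = (2987609 + √(161623500937/132108186325 + 1037090))/(-464955 + 143204) = (2987609 + √(137008240579295187/132108186325))/(-321751) = (2987609 + √723996406980398180054868711/26421637265)*(-1/321751) = -2987609/321751 - √723996406980398180054868711/8501188211651015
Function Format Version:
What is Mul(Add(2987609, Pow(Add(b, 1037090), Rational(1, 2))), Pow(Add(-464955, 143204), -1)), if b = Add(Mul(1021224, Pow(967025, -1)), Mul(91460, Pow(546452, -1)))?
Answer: Add(Rational(-2987609, 321751), Mul(Rational(-1, 8501188211651015), Pow(723996406980398180054868711, Rational(1, 2)))) ≈ -9.2886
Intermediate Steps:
b = Rational(161623500937, 132108186325) (b = Add(Mul(1021224, Rational(1, 967025)), Mul(91460, Rational(1, 546452))) = Add(Rational(1021224, 967025), Rational(22865, 136613)) = Rational(161623500937, 132108186325) ≈ 1.2234)
Mul(Add(2987609, Pow(Add(b, 1037090), Rational(1, 2))), Pow(Add(-464955, 143204), -1)) = Mul(Add(2987609, Pow(Add(Rational(161623500937, 132108186325), 1037090), Rational(1, 2))), Pow(Add(-464955, 143204), -1)) = Mul(Add(2987609, Pow(Rational(137008240579295187, 132108186325), Rational(1, 2))), Pow(-321751, -1)) = Mul(Add(2987609, Mul(Rational(1, 26421637265), Pow(723996406980398180054868711, Rational(1, 2)))), Rational(-1, 321751)) = Add(Rational(-2987609, 321751), Mul(Rational(-1, 8501188211651015), Pow(723996406980398180054868711, Rational(1, 2))))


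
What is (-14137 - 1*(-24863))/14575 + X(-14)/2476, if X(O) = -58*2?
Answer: 6216719/9021925 ≈ 0.68907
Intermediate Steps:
X(O) = -116
(-14137 - 1*(-24863))/14575 + X(-14)/2476 = (-14137 - 1*(-24863))/14575 - 116/2476 = (-14137 + 24863)*(1/14575) - 116*1/2476 = 10726*(1/14575) - 29/619 = 10726/14575 - 29/619 = 6216719/9021925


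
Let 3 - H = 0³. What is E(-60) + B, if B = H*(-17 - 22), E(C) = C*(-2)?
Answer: 3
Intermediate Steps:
E(C) = -2*C
H = 3 (H = 3 - 1*0³ = 3 - 1*0 = 3 + 0 = 3)
B = -117 (B = 3*(-17 - 22) = 3*(-39) = -117)
E(-60) + B = -2*(-60) - 117 = 120 - 117 = 3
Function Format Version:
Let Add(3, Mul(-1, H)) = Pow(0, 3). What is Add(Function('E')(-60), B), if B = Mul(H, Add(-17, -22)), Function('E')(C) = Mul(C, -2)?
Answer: 3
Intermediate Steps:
Function('E')(C) = Mul(-2, C)
H = 3 (H = Add(3, Mul(-1, Pow(0, 3))) = Add(3, Mul(-1, 0)) = Add(3, 0) = 3)
B = -117 (B = Mul(3, Add(-17, -22)) = Mul(3, -39) = -117)
Add(Function('E')(-60), B) = Add(Mul(-2, -60), -117) = Add(120, -117) = 3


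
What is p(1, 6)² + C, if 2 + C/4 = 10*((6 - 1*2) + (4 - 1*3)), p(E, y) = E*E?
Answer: 193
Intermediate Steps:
p(E, y) = E²
C = 192 (C = -8 + 4*(10*((6 - 1*2) + (4 - 1*3))) = -8 + 4*(10*((6 - 2) + (4 - 3))) = -8 + 4*(10*(4 + 1)) = -8 + 4*(10*5) = -8 + 4*50 = -8 + 200 = 192)
p(1, 6)² + C = (1²)² + 192 = 1² + 192 = 1 + 192 = 193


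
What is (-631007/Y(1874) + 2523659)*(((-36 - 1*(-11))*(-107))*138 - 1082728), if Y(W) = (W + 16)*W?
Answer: -3189139293644152337/1770930 ≈ -1.8008e+12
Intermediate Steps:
Y(W) = W*(16 + W) (Y(W) = (16 + W)*W = W*(16 + W))
(-631007/Y(1874) + 2523659)*(((-36 - 1*(-11))*(-107))*138 - 1082728) = (-631007*1/(1874*(16 + 1874)) + 2523659)*(((-36 - 1*(-11))*(-107))*138 - 1082728) = (-631007/(1874*1890) + 2523659)*(((-36 + 11)*(-107))*138 - 1082728) = (-631007/3541860 + 2523659)*(-25*(-107)*138 - 1082728) = (-631007*1/3541860 + 2523659)*(2675*138 - 1082728) = (-631007/3541860 + 2523659)*(369150 - 1082728) = (8938446234733/3541860)*(-713578) = -3189139293644152337/1770930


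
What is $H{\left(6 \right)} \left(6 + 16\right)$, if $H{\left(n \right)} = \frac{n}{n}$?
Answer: $22$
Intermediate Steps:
$H{\left(n \right)} = 1$
$H{\left(6 \right)} \left(6 + 16\right) = 1 \left(6 + 16\right) = 1 \cdot 22 = 22$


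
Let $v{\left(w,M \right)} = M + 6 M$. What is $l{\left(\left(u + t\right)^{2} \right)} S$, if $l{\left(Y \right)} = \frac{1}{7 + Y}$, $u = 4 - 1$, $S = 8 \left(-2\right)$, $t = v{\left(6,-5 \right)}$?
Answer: $- \frac{16}{1031} \approx -0.015519$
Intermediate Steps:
$v{\left(w,M \right)} = 7 M$
$t = -35$ ($t = 7 \left(-5\right) = -35$)
$S = -16$
$u = 3$ ($u = 4 - 1 = 3$)
$l{\left(\left(u + t\right)^{2} \right)} S = \frac{1}{7 + \left(3 - 35\right)^{2}} \left(-16\right) = \frac{1}{7 + \left(-32\right)^{2}} \left(-16\right) = \frac{1}{7 + 1024} \left(-16\right) = \frac{1}{1031} \left(-16\right) = - \frac{16}{1031}$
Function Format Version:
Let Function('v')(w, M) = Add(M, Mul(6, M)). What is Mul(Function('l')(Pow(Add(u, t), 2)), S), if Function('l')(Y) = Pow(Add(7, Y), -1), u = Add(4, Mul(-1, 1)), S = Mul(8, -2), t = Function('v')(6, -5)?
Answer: Rational(-16, 1031) ≈ -0.015519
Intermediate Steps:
Function('v')(w, M) = Mul(7, M)
t = -35 (t = Mul(7, -5) = -35)
S = -16
u = 3 (u = Add(4, -1) = 3)
Mul(Function('l')(Pow(Add(u, t), 2)), S) = Mul(Pow(Add(7, Pow(Add(3, -35), 2)), -1), -16) = Mul(Pow(Add(7, Pow(-32, 2)), -1), -16) = Mul(Pow(Add(7, 1024), -1), -16) = Mul(Pow(1031, -1), -16) = Mul(Rational(1, 1031), -16) = Rational(-16, 1031)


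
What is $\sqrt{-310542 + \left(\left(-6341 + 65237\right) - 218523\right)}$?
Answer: $3 i \sqrt{52241} \approx 685.69 i$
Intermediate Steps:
$\sqrt{-310542 + \left(\left(-6341 + 65237\right) - 218523\right)} = \sqrt{-310542 + \left(58896 - 218523\right)} = \sqrt{-310542 - 159627} = \sqrt{-470169} = 3 i \sqrt{52241}$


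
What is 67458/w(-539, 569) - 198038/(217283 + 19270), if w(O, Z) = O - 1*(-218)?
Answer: -5340320824/25311171 ≈ -210.99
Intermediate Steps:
w(O, Z) = 218 + O (w(O, Z) = O + 218 = 218 + O)
67458/w(-539, 569) - 198038/(217283 + 19270) = 67458/(218 - 539) - 198038/(217283 + 19270) = 67458/(-321) - 198038/236553 = 67458*(-1/321) - 198038*1/236553 = -22486/107 - 198038/236553 = -5340320824/25311171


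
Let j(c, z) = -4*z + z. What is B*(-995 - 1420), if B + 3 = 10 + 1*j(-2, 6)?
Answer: 26565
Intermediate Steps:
j(c, z) = -3*z
B = -11 (B = -3 + (10 + 1*(-3*6)) = -3 + (10 + 1*(-18)) = -3 + (10 - 18) = -3 - 8 = -11)
B*(-995 - 1420) = -11*(-995 - 1420) = -11*(-2415) = 26565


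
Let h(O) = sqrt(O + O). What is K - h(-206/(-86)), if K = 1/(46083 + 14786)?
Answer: 1/60869 - sqrt(8858)/43 ≈ -2.1888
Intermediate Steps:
h(O) = sqrt(2)*sqrt(O) (h(O) = sqrt(2*O) = sqrt(2)*sqrt(O))
K = 1/60869 ≈ 1.6429e-5
K - h(-206/(-86)) = 1/60869 - sqrt(2)*sqrt(-206/(-86)) = 1/60869 - sqrt(2)*sqrt(-206*(-1/86)) = 1/60869 - sqrt(2)*sqrt(103/43) = 1/60869 - sqrt(2)*sqrt(4429)/43 = 1/60869 - sqrt(8858)/43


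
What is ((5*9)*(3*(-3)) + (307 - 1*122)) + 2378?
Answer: 2158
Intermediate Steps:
((5*9)*(3*(-3)) + (307 - 1*122)) + 2378 = (45*(-9) + (307 - 122)) + 2378 = (-405 + 185) + 2378 = -220 + 2378 = 2158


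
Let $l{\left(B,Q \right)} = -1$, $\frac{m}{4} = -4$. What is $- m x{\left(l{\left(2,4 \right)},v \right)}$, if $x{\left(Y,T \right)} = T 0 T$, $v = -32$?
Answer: $0$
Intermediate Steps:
$m = -16$ ($m = 4 \left(-4\right) = -16$)
$x{\left(Y,T \right)} = 0$ ($x{\left(Y,T \right)} = 0 T = 0$)
$- m x{\left(l{\left(2,4 \right)},v \right)} = \left(-1\right) \left(-16\right) 0 = 16 \cdot 0 = 0$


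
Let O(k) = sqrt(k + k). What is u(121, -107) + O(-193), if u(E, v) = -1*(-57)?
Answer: 57 + I*sqrt(386) ≈ 57.0 + 19.647*I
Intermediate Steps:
u(E, v) = 57
O(k) = sqrt(2)*sqrt(k) (O(k) = sqrt(2*k) = sqrt(2)*sqrt(k))
u(121, -107) + O(-193) = 57 + sqrt(2)*sqrt(-193) = 57 + sqrt(2)*(I*sqrt(193)) = 57 + I*sqrt(386)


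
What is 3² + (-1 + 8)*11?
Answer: 86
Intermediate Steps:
3² + (-1 + 8)*11 = 9 + 7*11 = 9 + 77 = 86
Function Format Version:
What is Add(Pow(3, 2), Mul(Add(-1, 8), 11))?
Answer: 86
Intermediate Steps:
Add(Pow(3, 2), Mul(Add(-1, 8), 11)) = Add(9, Mul(7, 11)) = Add(9, 77) = 86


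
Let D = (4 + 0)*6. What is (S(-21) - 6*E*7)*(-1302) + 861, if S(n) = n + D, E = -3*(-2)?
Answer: 325059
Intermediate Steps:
D = 24 (D = 4*6 = 24)
E = 6
S(n) = 24 + n (S(n) = n + 24 = 24 + n)
(S(-21) - 6*E*7)*(-1302) + 861 = ((24 - 21) - 6*6*7)*(-1302) + 861 = (3 - 36*7)*(-1302) + 861 = (3 - 252)*(-1302) + 861 = -249*(-1302) + 861 = 324198 + 861 = 325059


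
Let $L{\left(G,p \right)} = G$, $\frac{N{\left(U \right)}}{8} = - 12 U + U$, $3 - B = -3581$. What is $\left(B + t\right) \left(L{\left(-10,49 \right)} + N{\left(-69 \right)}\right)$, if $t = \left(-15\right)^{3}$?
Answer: $1266958$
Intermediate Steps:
$B = 3584$ ($B = 3 - -3581 = 3 + 3581 = 3584$)
$N{\left(U \right)} = - 88 U$ ($N{\left(U \right)} = 8 \left(- 12 U + U\right) = 8 \left(- 11 U\right) = - 88 U$)
$t = -3375$
$\left(B + t\right) \left(L{\left(-10,49 \right)} + N{\left(-69 \right)}\right) = \left(3584 - 3375\right) \left(-10 - -6072\right) = 209 \left(-10 + 6072\right) = 209 \cdot 6062 = 1266958$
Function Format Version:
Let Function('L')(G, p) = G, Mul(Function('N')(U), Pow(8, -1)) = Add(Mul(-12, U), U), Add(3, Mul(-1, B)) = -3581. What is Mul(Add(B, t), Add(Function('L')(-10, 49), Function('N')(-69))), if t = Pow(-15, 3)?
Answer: 1266958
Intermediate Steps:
B = 3584 (B = Add(3, Mul(-1, -3581)) = Add(3, 3581) = 3584)
Function('N')(U) = Mul(-88, U) (Function('N')(U) = Mul(8, Add(Mul(-12, U), U)) = Mul(8, Mul(-11, U)) = Mul(-88, U))
t = -3375
Mul(Add(B, t), Add(Function('L')(-10, 49), Function('N')(-69))) = Mul(Add(3584, -3375), Add(-10, Mul(-88, -69))) = Mul(209, Add(-10, 6072)) = Mul(209, 6062) = 1266958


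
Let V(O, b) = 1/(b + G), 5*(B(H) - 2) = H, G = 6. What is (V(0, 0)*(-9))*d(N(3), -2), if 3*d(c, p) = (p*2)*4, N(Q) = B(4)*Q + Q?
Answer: 8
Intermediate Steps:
B(H) = 2 + H/5
N(Q) = 19*Q/5 (N(Q) = (2 + (⅕)*4)*Q + Q = (2 + ⅘)*Q + Q = 14*Q/5 + Q = 19*Q/5)
V(O, b) = 1/(6 + b) (V(O, b) = 1/(b + 6) = 1/(6 + b))
d(c, p) = 8*p/3 (d(c, p) = ((p*2)*4)/3 = ((2*p)*4)/3 = (8*p)/3 = 8*p/3)
(V(0, 0)*(-9))*d(N(3), -2) = (-9/(6 + 0))*((8/3)*(-2)) = (-9/6)*(-16/3) = ((⅙)*(-9))*(-16/3) = -3/2*(-16/3) = 8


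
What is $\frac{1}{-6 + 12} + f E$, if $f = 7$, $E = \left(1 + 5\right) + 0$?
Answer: $\frac{253}{6} \approx 42.167$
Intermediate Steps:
$E = 6$ ($E = 6 + 0 = 6$)
$\frac{1}{-6 + 12} + f E = \frac{1}{-6 + 12} + 7 \cdot 6 = \frac{1}{6} + 42 = \frac{253}{6}$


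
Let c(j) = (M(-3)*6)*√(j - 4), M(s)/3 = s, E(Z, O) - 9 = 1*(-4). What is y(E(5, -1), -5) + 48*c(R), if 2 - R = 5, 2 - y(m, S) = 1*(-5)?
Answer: 7 - 2592*I*√7 ≈ 7.0 - 6857.8*I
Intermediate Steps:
E(Z, O) = 5 (E(Z, O) = 9 + 1*(-4) = 9 - 4 = 5)
y(m, S) = 7 (y(m, S) = 2 - (-5) = 2 - 1*(-5) = 2 + 5 = 7)
M(s) = 3*s
R = -3 (R = 2 - 1*5 = 2 - 5 = -3)
c(j) = -54*√(-4 + j) (c(j) = ((3*(-3))*6)*√(j - 4) = (-9*6)*√(-4 + j) = -54*√(-4 + j))
y(E(5, -1), -5) + 48*c(R) = 7 + 48*(-54*√(-4 - 3)) = 7 + 48*(-54*I*√7) = 7 - 2592*I*√7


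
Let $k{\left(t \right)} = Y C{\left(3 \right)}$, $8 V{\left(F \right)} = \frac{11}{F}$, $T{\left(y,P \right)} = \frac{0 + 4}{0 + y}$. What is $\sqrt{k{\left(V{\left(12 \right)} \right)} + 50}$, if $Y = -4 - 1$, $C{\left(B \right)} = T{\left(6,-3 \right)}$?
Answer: $\frac{2 \sqrt{105}}{3} \approx 6.8313$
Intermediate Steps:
$T{\left(y,P \right)} = \frac{4}{y}$
$C{\left(B \right)} = \frac{2}{3}$ ($C{\left(B \right)} = \frac{4}{6} = 4 \cdot \frac{1}{6} = \frac{2}{3}$)
$Y = -5$
$V{\left(F \right)} = \frac{11}{8 F}$ ($V{\left(F \right)} = \frac{11 \frac{1}{F}}{8} = \frac{11}{8 F}$)
$k{\left(t \right)} = - \frac{10}{3}$ ($k{\left(t \right)} = \left(-5\right) \frac{2}{3} = - \frac{10}{3}$)
$\sqrt{k{\left(V{\left(12 \right)} \right)} + 50} = \sqrt{- \frac{10}{3} + 50} = \sqrt{\frac{140}{3}} = \frac{2 \sqrt{105}}{3}$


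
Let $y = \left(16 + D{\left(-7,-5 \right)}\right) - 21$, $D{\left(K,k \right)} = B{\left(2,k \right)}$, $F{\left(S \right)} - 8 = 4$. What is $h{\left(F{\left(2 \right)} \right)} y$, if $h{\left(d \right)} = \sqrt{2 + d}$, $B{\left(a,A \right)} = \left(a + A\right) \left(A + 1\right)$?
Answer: $7 \sqrt{14} \approx 26.192$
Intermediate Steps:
$B{\left(a,A \right)} = \left(1 + A\right) \left(A + a\right)$ ($B{\left(a,A \right)} = \left(A + a\right) \left(1 + A\right) = \left(1 + A\right) \left(A + a\right)$)
$F{\left(S \right)} = 12$ ($F{\left(S \right)} = 8 + 4 = 12$)
$D{\left(K,k \right)} = 2 + k^{2} + 3 k$ ($D{\left(K,k \right)} = k + 2 + k^{2} + k 2 = k + 2 + k^{2} + 2 k = 2 + k^{2} + 3 k$)
$y = 7$ ($y = \left(16 + \left(2 + \left(-5\right)^{2} + 3 \left(-5\right)\right)\right) - 21 = \left(16 + \left(2 + 25 - 15\right)\right) - 21 = \left(16 + 12\right) - 21 = 28 - 21 = 7$)
$h{\left(F{\left(2 \right)} \right)} y = \sqrt{2 + 12} \cdot 7 = \sqrt{14} \cdot 7 = 7 \sqrt{14}$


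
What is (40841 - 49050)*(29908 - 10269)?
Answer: -161216551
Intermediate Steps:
(40841 - 49050)*(29908 - 10269) = -8209*19639 = -161216551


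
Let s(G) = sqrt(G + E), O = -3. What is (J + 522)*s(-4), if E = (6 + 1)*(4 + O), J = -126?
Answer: 396*sqrt(3) ≈ 685.89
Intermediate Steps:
E = 7 (E = (6 + 1)*(4 - 3) = 7*1 = 7)
s(G) = sqrt(7 + G) (s(G) = sqrt(G + 7) = sqrt(7 + G))
(J + 522)*s(-4) = (-126 + 522)*sqrt(7 - 4) = 396*sqrt(3)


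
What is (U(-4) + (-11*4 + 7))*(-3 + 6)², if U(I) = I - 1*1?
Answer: -378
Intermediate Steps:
U(I) = -1 + I (U(I) = I - 1 = -1 + I)
(U(-4) + (-11*4 + 7))*(-3 + 6)² = ((-1 - 4) + (-11*4 + 7))*(-3 + 6)² = (-5 + (-44 + 7))*3² = (-5 - 37)*9 = -42*9 = -378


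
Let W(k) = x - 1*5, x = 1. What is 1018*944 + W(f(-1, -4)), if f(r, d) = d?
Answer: 960988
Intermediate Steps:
W(k) = -4 (W(k) = 1 - 1*5 = 1 - 5 = -4)
1018*944 + W(f(-1, -4)) = 1018*944 - 4 = 960992 - 4 = 960988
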